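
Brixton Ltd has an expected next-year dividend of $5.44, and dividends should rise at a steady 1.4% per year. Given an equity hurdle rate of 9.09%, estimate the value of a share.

Gordon growth model: P₀ = D₁/(r − g), with D₁ = 5.44 given directly.
P₀ = 5.4400 / (0.0909 − 0.014) = 5.4400 / 0.0769 = 70.7412

$70.74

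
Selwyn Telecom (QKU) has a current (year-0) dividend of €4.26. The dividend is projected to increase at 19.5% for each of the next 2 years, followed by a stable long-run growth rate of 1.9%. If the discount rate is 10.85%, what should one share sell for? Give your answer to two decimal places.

Two-stage DDM. Project D₁…D_2 at 0.195, terminal growth 0.019, discount at r = 0.1085.
D_1 = 5.0907
D_2 = 6.0834
Terminal value at t=2: TV = D_3/(r−g) = 6.1990/(0.1085−0.019) = 69.2622
P₀ = 5.0907/(1+0.1085)^1 + 6.0834/(1+0.1085)^2 + 69.2622/(1+0.1085)^2 = 65.9102

€65.91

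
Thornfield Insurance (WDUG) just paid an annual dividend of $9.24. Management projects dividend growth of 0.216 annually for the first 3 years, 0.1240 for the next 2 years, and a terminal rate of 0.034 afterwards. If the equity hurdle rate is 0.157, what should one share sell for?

Three-stage DDM. Project D₁…D_5; terminal Gordon value at t=5 with g = 0.034; discount at r = 0.157.
D_1 = 11.2358
D_2 = 13.6628
D_3 = 16.6139
D_4 = 18.6741
D_5 = 20.9897
TV_5 = 21.7033/(0.157−0.034) = 176.4496
P₀ = Σ Dₜ/(1+r)ᵗ + TV_5/(1+r)^5 = 136.2938

$136.29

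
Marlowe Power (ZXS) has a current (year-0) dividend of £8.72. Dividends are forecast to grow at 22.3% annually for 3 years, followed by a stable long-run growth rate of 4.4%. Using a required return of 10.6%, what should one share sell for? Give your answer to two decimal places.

£230.63

Two-stage DDM. Project D₁…D_3 at 0.223, terminal growth 0.044, discount at r = 0.106.
D_1 = 10.6646
D_2 = 13.0428
D_3 = 15.9513
Terminal value at t=3: TV = D_4/(r−g) = 16.6531/(0.106−0.044) = 268.5992
P₀ = 10.6646/(1+0.106)^1 + 13.0428/(1+0.106)^2 + 15.9513/(1+0.106)^3 + 268.5992/(1+0.106)^3 = 230.6314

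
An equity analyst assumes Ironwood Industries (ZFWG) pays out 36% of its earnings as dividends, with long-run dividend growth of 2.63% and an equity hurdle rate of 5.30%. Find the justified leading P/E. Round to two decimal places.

13.48

Justified leading P/E = b/(r−g) = 0.36/(0.053−0.0263) = 13.4831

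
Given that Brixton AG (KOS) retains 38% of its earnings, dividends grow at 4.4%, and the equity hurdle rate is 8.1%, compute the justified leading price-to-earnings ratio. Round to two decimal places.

16.76

Payout ratio b = 1 − 0.38 = 0.62.
Justified leading P/E = b/(r−g) = 0.62/(0.081−0.044) = 16.7568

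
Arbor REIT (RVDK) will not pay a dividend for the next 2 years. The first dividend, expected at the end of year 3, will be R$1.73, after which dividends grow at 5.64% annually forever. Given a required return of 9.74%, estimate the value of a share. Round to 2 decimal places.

R$35.04

Deferred-dividend DDM. At t=2 the remaining stream is a growing perpetuity with first payment D_3 = 1.73.
V_2 = D_3/(r−g) = 1.73/(0.0974−0.0564) = 42.1951
P₀ = V_2/(1+r)^2 = 42.1951/(1+0.0974)^2 = 35.0374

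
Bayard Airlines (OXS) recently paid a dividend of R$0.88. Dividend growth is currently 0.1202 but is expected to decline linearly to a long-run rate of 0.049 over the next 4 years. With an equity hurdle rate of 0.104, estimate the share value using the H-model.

H-model: P₀ = D₀[(1+g_L) + H(g_S−g_L)]/(r−g_L), with H = 4/2 = 2.
P₀ = 0.88 × [(1+0.049) + 2×(0.1202−0.049)] / (0.104−0.049)
   = 0.88 × 1.1914 / 0.055 = 19.0624

R$19.06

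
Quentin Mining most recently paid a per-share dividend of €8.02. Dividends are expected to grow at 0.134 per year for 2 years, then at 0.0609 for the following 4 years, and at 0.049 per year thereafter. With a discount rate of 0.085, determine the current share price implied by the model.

€283.62

Three-stage DDM. Project D₁…D_6; terminal Gordon value at t=6 with g = 0.049; discount at r = 0.085.
D_1 = 9.0947
D_2 = 10.3134
D_3 = 10.9415
D_4 = 11.6078
D_5 = 12.3147
D_6 = 13.0647
TV_6 = 13.7048/(0.085−0.049) = 380.6898
P₀ = Σ Dₜ/(1+r)ᵗ + TV_6/(1+r)^6 = 283.6247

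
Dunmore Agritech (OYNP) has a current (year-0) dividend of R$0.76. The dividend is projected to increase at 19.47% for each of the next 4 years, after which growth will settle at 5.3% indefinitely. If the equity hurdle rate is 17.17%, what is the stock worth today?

Two-stage DDM. Project D₁…D_4 at 0.1947, terminal growth 0.053, discount at r = 0.1717.
D_1 = 0.9080
D_2 = 1.0848
D_3 = 1.2960
D_4 = 1.5483
Terminal value at t=4: TV = D_5/(r−g) = 1.6303/(0.1717−0.053) = 13.7349
P₀ = 0.9080/(1+0.1717)^1 + 1.0848/(1+0.1717)^2 + 1.2960/(1+0.1717)^3 + 1.5483/(1+0.1717)^4 + 13.7349/(1+0.1717)^4 = 10.4793

R$10.48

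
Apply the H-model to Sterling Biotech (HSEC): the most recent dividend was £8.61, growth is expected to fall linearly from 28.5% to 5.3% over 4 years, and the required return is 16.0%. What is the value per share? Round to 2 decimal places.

£122.07

H-model: P₀ = D₀[(1+g_L) + H(g_S−g_L)]/(r−g_L), with H = 4/2 = 2.
P₀ = 8.61 × [(1+0.053) + 2×(0.285−0.053)] / (0.16−0.053)
   = 8.61 × 1.5170 / 0.107 = 122.0689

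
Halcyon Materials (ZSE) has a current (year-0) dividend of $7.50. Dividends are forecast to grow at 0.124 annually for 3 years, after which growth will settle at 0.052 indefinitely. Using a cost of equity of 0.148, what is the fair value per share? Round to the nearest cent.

Two-stage DDM. Project D₁…D_3 at 0.124, terminal growth 0.052, discount at r = 0.148.
D_1 = 8.4300
D_2 = 9.4753
D_3 = 10.6503
Terminal value at t=3: TV = D_4/(r−g) = 11.2041/(0.148−0.052) = 116.7091
P₀ = 8.4300/(1+0.148)^1 + 9.4753/(1+0.148)^2 + 10.6503/(1+0.148)^3 + 116.7091/(1+0.148)^3 = 98.7122

$98.71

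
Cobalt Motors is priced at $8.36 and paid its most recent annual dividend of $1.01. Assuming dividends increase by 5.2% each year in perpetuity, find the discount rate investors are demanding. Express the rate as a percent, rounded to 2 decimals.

17.91%

Rearranging the constant-growth DDM: r = D₁/P₀ + g.
D₁ = 1.01 × (1 + 0.052) = 1.0625.
r = 1.0625 / 8.36 + 0.052 = 0.12710 + 0.052 = 0.17910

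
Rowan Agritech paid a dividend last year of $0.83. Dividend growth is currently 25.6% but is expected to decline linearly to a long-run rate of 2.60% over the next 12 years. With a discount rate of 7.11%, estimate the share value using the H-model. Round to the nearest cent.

$44.28

H-model: P₀ = D₀[(1+g_L) + H(g_S−g_L)]/(r−g_L), with H = 12/2 = 6.
P₀ = 0.83 × [(1+0.026) + 6×(0.256−0.026)] / (0.0711−0.026)
   = 0.83 × 2.4060 / 0.0451 = 44.2789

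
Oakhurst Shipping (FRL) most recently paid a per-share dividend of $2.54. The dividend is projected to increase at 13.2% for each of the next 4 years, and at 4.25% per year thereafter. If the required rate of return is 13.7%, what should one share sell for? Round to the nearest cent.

Two-stage DDM. Project D₁…D_4 at 0.132, terminal growth 0.0425, discount at r = 0.137.
D_1 = 2.8753
D_2 = 3.2548
D_3 = 3.6845
D_4 = 4.1708
Terminal value at t=4: TV = D_5/(r−g) = 4.3481/(0.137−0.0425) = 46.0112
P₀ = 2.8753/(1+0.137)^1 + 3.2548/(1+0.137)^2 + 3.6845/(1+0.137)^3 + 4.1708/(1+0.137)^4 + 46.0112/(1+0.137)^4 = 37.5798

$37.58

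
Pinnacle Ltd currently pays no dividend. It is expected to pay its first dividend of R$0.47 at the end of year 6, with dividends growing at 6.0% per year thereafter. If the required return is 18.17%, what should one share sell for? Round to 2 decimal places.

Deferred-dividend DDM. At t=5 the remaining stream is a growing perpetuity with first payment D_6 = 0.47.
V_5 = D_6/(r−g) = 0.47/(0.1817−0.06) = 3.8620
P₀ = V_5/(1+r)^5 = 3.8620/(1+0.1817)^5 = 1.6760

R$1.68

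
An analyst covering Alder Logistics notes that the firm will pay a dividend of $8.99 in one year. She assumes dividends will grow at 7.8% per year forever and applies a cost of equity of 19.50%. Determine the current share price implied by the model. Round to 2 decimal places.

$76.84

Gordon growth model: P₀ = D₁/(r − g), with D₁ = 8.99 given directly.
P₀ = 8.9900 / (0.195 − 0.078) = 8.9900 / 0.117 = 76.8376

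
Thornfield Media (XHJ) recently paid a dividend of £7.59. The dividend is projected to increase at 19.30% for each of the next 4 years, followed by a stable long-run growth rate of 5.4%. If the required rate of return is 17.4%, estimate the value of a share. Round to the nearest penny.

£102.70

Two-stage DDM. Project D₁…D_4 at 0.193, terminal growth 0.054, discount at r = 0.174.
D_1 = 9.0549
D_2 = 10.8025
D_3 = 12.8873
D_4 = 15.3746
Terminal value at t=4: TV = D_5/(r−g) = 16.2048/(0.174−0.054) = 135.0402
P₀ = 9.0549/(1+0.174)^1 + 10.8025/(1+0.174)^2 + 12.8873/(1+0.174)^3 + 15.3746/(1+0.174)^4 + 135.0402/(1+0.174)^4 = 102.6955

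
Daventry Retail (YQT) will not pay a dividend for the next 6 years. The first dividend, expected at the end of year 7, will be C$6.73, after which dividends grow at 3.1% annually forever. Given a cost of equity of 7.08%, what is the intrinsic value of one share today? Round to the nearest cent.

Deferred-dividend DDM. At t=6 the remaining stream is a growing perpetuity with first payment D_7 = 6.73.
V_6 = D_7/(r−g) = 6.73/(0.0708−0.031) = 169.0955
P₀ = V_6/(1+r)^6 = 169.0955/(1+0.0708)^6 = 112.1713

C$112.17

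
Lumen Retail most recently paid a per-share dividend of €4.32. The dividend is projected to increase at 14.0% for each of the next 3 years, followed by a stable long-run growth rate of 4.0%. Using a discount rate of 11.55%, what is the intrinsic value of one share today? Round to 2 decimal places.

€77.05

Two-stage DDM. Project D₁…D_3 at 0.14, terminal growth 0.04, discount at r = 0.1155.
D_1 = 4.9248
D_2 = 5.6143
D_3 = 6.4003
Terminal value at t=3: TV = D_4/(r−g) = 6.6563/(0.1155−0.04) = 88.1627
P₀ = 4.9248/(1+0.1155)^1 + 5.6143/(1+0.1155)^2 + 6.4003/(1+0.1155)^3 + 88.1627/(1+0.1155)^3 = 77.0526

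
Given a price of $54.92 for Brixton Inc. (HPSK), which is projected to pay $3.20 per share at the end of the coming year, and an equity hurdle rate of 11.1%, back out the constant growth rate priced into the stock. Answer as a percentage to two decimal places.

From P₀ = D₁/(r − g), the implied growth is g = r − D₁/P₀.
g = 0.111 − 3.20/54.92 = 0.111 − 0.05827 = 0.05273

5.27%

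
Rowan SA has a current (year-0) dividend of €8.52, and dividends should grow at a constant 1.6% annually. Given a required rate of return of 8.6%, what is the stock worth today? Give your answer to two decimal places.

€123.66

Gordon growth model: P₀ = D₁/(r − g). D₁ = 8.52 × (1 + 0.016) = 8.6563.
P₀ = 8.6563 / (0.086 − 0.016) = 8.6563 / 0.07 = 123.6617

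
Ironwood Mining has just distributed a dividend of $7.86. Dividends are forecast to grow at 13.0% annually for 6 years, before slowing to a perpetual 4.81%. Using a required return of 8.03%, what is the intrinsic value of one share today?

$390.46

Two-stage DDM. Project D₁…D_6 at 0.13, terminal growth 0.0481, discount at r = 0.0803.
D_1 = 8.8818
D_2 = 10.0364
D_3 = 11.3412
D_4 = 12.8155
D_5 = 14.4815
D_6 = 16.3641
Terminal value at t=6: TV = D_7/(r−g) = 17.1513/(0.0803−0.0481) = 532.6477
P₀ = 8.8818/(1+0.0803)^1 + 10.0364/(1+0.0803)^2 + 11.3412/(1+0.0803)^3 + 12.8155/(1+0.0803)^4 + 14.4815/(1+0.0803)^5 + 16.3641/(1+0.0803)^6 + 532.6477/(1+0.0803)^6 = 390.4630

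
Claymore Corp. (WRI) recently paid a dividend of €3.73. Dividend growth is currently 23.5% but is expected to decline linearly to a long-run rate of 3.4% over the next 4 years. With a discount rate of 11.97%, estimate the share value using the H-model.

H-model: P₀ = D₀[(1+g_L) + H(g_S−g_L)]/(r−g_L), with H = 4/2 = 2.
P₀ = 3.73 × [(1+0.034) + 2×(0.235−0.034)] / (0.1197−0.034)
   = 3.73 × 1.4360 / 0.0857 = 62.5004

€62.50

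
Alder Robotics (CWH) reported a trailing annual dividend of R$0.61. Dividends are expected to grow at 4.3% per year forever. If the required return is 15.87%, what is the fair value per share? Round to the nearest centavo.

R$5.50

Gordon growth model: P₀ = D₁/(r − g). D₁ = 0.61 × (1 + 0.043) = 0.6362.
P₀ = 0.6362 / (0.1587 − 0.043) = 0.6362 / 0.1157 = 5.4990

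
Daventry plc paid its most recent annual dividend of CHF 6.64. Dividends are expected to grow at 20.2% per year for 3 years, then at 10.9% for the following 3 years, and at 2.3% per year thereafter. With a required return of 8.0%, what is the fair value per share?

Three-stage DDM. Project D₁…D_6; terminal Gordon value at t=6 with g = 0.023; discount at r = 0.08.
D_1 = 7.9813
D_2 = 9.5935
D_3 = 11.5314
D_4 = 12.7883
D_5 = 14.1822
D_6 = 15.7281
TV_6 = 16.0898/(0.08−0.023) = 282.2779
P₀ = Σ Dₜ/(1+r)ᵗ + TV_6/(1+r)^6 = 231.6152

CHF 231.62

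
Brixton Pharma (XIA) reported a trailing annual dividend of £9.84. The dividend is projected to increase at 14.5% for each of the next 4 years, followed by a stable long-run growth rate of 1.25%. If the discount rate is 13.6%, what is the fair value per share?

£123.40

Two-stage DDM. Project D₁…D_4 at 0.145, terminal growth 0.0125, discount at r = 0.136.
D_1 = 11.2668
D_2 = 12.9005
D_3 = 14.7711
D_4 = 16.9129
Terminal value at t=4: TV = D_5/(r−g) = 17.1243/(0.136−0.0125) = 138.6581
P₀ = 11.2668/(1+0.136)^1 + 12.9005/(1+0.136)^2 + 14.7711/(1+0.136)^3 + 16.9129/(1+0.136)^4 + 138.6581/(1+0.136)^4 = 123.4049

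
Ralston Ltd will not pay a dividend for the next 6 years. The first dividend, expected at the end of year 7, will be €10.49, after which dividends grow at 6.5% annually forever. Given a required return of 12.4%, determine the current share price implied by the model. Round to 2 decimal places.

Deferred-dividend DDM. At t=6 the remaining stream is a growing perpetuity with first payment D_7 = 10.49.
V_6 = D_7/(r−g) = 10.49/(0.124−0.065) = 177.7966
P₀ = V_6/(1+r)^6 = 177.7966/(1+0.124)^6 = 88.1710

€88.17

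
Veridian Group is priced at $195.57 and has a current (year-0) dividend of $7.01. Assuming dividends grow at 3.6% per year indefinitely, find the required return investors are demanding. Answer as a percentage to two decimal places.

7.31%

Rearranging the constant-growth DDM: r = D₁/P₀ + g.
D₁ = 7.01 × (1 + 0.036) = 7.2624.
r = 7.2624 / 195.57 + 0.036 = 0.03713 + 0.036 = 0.07313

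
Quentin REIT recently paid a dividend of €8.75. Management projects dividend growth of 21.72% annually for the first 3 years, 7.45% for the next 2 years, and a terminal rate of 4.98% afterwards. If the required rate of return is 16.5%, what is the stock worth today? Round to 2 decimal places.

€123.73

Three-stage DDM. Project D₁…D_5; terminal Gordon value at t=5 with g = 0.0498; discount at r = 0.165.
D_1 = 10.6505
D_2 = 12.9638
D_3 = 15.7795
D_4 = 16.9551
D_5 = 18.2183
TV_5 = 19.1255/(0.165−0.0498) = 166.0202
P₀ = Σ Dₜ/(1+r)ᵗ + TV_5/(1+r)^5 = 123.7299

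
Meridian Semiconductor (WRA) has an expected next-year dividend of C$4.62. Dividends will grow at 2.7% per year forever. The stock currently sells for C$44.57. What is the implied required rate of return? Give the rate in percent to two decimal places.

Rearranging the constant-growth DDM: r = D₁/P₀ + g.
r = 4.6200 / 44.57 + 0.027 = 0.10366 + 0.027 = 0.13066

13.07%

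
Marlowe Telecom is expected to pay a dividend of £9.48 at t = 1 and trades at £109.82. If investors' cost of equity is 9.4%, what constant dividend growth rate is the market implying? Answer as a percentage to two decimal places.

From P₀ = D₁/(r − g), the implied growth is g = r − D₁/P₀.
g = 0.094 − 9.48/109.82 = 0.094 − 0.08632 = 0.00768

0.77%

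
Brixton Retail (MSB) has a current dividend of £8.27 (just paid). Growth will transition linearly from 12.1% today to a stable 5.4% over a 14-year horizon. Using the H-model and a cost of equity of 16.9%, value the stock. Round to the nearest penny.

H-model: P₀ = D₀[(1+g_L) + H(g_S−g_L)]/(r−g_L), with H = 14/2 = 7.
P₀ = 8.27 × [(1+0.054) + 7×(0.121−0.054)] / (0.169−0.054)
   = 8.27 × 1.5230 / 0.115 = 109.5236

£109.52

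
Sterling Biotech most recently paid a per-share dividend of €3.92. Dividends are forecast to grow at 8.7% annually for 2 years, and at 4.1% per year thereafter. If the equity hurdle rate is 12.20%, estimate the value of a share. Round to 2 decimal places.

Two-stage DDM. Project D₁…D_2 at 0.087, terminal growth 0.041, discount at r = 0.122.
D_1 = 4.2610
D_2 = 4.6318
Terminal value at t=2: TV = D_3/(r−g) = 4.8217/(0.122−0.041) = 59.5266
P₀ = 4.2610/(1+0.122)^1 + 4.6318/(1+0.122)^2 + 59.5266/(1+0.122)^2 = 54.7622

€54.76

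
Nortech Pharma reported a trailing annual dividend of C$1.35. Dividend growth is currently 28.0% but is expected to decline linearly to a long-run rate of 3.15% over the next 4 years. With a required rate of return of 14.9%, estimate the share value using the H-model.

H-model: P₀ = D₀[(1+g_L) + H(g_S−g_L)]/(r−g_L), with H = 4/2 = 2.
P₀ = 1.35 × [(1+0.0315) + 2×(0.28−0.0315)] / (0.149−0.0315)
   = 1.35 × 1.5285 / 0.1175 = 17.5615

C$17.56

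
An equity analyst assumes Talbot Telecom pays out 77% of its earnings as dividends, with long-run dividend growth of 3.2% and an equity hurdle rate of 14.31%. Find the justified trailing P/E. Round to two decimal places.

Justified trailing P/E = b(1+g)/(r−g) = 0.77×(1+0.032)/(0.1431−0.032) = 7.1525

7.15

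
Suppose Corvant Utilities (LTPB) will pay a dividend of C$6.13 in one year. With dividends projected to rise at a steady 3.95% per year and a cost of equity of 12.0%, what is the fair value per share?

Gordon growth model: P₀ = D₁/(r − g), with D₁ = 6.13 given directly.
P₀ = 6.1300 / (0.12 − 0.0395) = 6.1300 / 0.0805 = 76.1491

C$76.15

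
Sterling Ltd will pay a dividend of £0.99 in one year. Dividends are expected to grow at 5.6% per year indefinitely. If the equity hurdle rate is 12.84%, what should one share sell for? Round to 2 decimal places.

£13.67

Gordon growth model: P₀ = D₁/(r − g), with D₁ = 0.99 given directly.
P₀ = 0.9900 / (0.1284 − 0.056) = 0.9900 / 0.0724 = 13.6740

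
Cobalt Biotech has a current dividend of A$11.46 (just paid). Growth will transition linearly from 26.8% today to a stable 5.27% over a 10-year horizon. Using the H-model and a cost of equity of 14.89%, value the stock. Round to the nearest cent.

H-model: P₀ = D₀[(1+g_L) + H(g_S−g_L)]/(r−g_L), with H = 10/2 = 5.
P₀ = 11.46 × [(1+0.0527) + 5×(0.268−0.0527)] / (0.1489−0.0527)
   = 11.46 × 2.1292 / 0.0962 = 253.6448

A$253.64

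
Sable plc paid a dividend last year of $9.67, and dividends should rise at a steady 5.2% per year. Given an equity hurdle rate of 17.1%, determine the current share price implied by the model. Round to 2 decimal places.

$85.49

Gordon growth model: P₀ = D₁/(r − g). D₁ = 9.67 × (1 + 0.052) = 10.1728.
P₀ = 10.1728 / (0.171 − 0.052) = 10.1728 / 0.119 = 85.4861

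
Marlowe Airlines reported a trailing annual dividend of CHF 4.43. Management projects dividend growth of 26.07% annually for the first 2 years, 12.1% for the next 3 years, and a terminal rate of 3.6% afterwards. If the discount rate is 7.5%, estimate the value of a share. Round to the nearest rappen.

CHF 214.70

Three-stage DDM. Project D₁…D_5; terminal Gordon value at t=5 with g = 0.036; discount at r = 0.075.
D_1 = 5.5849
D_2 = 7.0409
D_3 = 7.8928
D_4 = 8.8479
D_5 = 9.9185
TV_5 = 10.2755/(0.075−0.036) = 263.4749
P₀ = Σ Dₜ/(1+r)ᵗ + TV_5/(1+r)^5 = 214.7012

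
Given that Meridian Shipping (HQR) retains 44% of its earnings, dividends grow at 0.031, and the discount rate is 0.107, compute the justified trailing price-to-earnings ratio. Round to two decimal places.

Payout ratio b = 1 − 0.44 = 0.56.
Justified trailing P/E = b(1+g)/(r−g) = 0.56×(1+0.031)/(0.107−0.031) = 7.5968

7.60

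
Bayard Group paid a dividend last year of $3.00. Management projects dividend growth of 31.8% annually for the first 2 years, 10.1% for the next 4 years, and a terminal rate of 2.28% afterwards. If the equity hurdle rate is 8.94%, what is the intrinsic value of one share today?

Three-stage DDM. Project D₁…D_6; terminal Gordon value at t=6 with g = 0.0228; discount at r = 0.0894.
D_1 = 3.9540
D_2 = 5.2114
D_3 = 5.7377
D_4 = 6.3172
D_5 = 6.9553
D_6 = 7.6578
TV_6 = 7.8323/(0.0894−0.0228) = 117.6028
P₀ = Σ Dₜ/(1+r)ᵗ + TV_6/(1+r)^6 = 96.4126

$96.41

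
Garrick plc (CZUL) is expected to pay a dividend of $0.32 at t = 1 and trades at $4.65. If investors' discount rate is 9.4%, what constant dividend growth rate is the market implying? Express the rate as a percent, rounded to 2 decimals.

From P₀ = D₁/(r − g), the implied growth is g = r − D₁/P₀.
g = 0.094 − 0.32/4.65 = 0.094 − 0.06882 = 0.02518

2.52%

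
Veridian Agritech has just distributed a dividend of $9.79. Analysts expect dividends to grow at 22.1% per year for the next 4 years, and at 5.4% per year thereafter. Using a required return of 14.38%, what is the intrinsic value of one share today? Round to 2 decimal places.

$195.44

Two-stage DDM. Project D₁…D_4 at 0.221, terminal growth 0.054, discount at r = 0.1438.
D_1 = 11.9536
D_2 = 14.5953
D_3 = 17.8209
D_4 = 21.7593
Terminal value at t=4: TV = D_5/(r−g) = 22.9343/(0.1438−0.054) = 255.3934
P₀ = 11.9536/(1+0.1438)^1 + 14.5953/(1+0.1438)^2 + 17.8209/(1+0.1438)^3 + 21.7593/(1+0.1438)^4 + 255.3934/(1+0.1438)^4 = 195.4428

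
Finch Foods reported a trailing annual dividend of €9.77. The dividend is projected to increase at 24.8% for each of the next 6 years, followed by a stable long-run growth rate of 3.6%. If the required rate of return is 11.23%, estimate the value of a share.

Two-stage DDM. Project D₁…D_6 at 0.248, terminal growth 0.036, discount at r = 0.1123.
D_1 = 12.1930
D_2 = 15.2168
D_3 = 18.9906
D_4 = 23.7002
D_5 = 29.5779
D_6 = 36.9132
Terminal value at t=6: TV = D_7/(r−g) = 38.2421/(0.1123−0.036) = 501.2072
P₀ = 12.1930/(1+0.1123)^1 + 15.2168/(1+0.1123)^2 + 18.9906/(1+0.1123)^3 + 23.7002/(1+0.1123)^4 + 29.5779/(1+0.1123)^5 + 36.9132/(1+0.1123)^6 + 501.2072/(1+0.1123)^6 = 354.0668

€354.07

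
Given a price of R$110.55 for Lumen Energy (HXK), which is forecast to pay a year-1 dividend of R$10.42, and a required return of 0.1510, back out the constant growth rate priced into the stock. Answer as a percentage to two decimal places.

From P₀ = D₁/(r − g), the implied growth is g = r − D₁/P₀.
g = 0.151 − 10.42/110.55 = 0.151 − 0.09426 = 0.05674

5.67%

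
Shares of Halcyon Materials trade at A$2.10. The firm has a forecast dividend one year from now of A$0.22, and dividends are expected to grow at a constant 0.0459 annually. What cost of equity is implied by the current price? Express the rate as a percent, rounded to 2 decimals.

Rearranging the constant-growth DDM: r = D₁/P₀ + g.
r = 0.2200 / 2.10 + 0.0459 = 0.10476 + 0.0459 = 0.15066

15.07%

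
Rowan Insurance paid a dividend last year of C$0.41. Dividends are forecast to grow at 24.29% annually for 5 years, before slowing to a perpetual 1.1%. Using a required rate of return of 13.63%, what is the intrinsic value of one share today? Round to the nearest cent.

C$7.88

Two-stage DDM. Project D₁…D_5 at 0.2429, terminal growth 0.011, discount at r = 0.1363.
D_1 = 0.5096
D_2 = 0.6334
D_3 = 0.7872
D_4 = 0.9784
D_5 = 1.2161
Terminal value at t=5: TV = D_6/(r−g) = 1.2295/(0.1363−0.011) = 9.8122
P₀ = 0.5096/(1+0.1363)^1 + 0.6334/(1+0.1363)^2 + 0.7872/(1+0.1363)^3 + 0.9784/(1+0.1363)^4 + 1.2161/(1+0.1363)^5 + 9.8122/(1+0.1363)^5 = 7.8840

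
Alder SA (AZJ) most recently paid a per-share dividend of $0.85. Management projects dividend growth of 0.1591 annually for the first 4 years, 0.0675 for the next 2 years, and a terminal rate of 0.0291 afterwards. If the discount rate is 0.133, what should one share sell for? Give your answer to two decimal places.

$13.49

Three-stage DDM. Project D₁…D_6; terminal Gordon value at t=6 with g = 0.0291; discount at r = 0.133.
D_1 = 0.9852
D_2 = 1.1420
D_3 = 1.3237
D_4 = 1.5343
D_5 = 1.6378
D_6 = 1.7484
TV_6 = 1.7993/(0.133−0.0291) = 17.3173
P₀ = Σ Dₜ/(1+r)ᵗ + TV_6/(1+r)^6 = 13.4907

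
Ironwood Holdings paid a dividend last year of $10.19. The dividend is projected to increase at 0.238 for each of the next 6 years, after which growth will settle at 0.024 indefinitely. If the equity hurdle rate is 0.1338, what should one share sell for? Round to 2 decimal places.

Two-stage DDM. Project D₁…D_6 at 0.238, terminal growth 0.024, discount at r = 0.1338.
D_1 = 12.6152
D_2 = 15.6176
D_3 = 19.3346
D_4 = 23.9363
D_5 = 29.6331
D_6 = 36.6858
Terminal value at t=6: TV = D_7/(r−g) = 37.5663/(0.1338−0.024) = 342.1336
P₀ = 12.6152/(1+0.1338)^1 + 15.6176/(1+0.1338)^2 + 19.3346/(1+0.1338)^3 + 23.9363/(1+0.1338)^4 + 29.6331/(1+0.1338)^5 + 36.6858/(1+0.1338)^6 + 342.1336/(1+0.1338)^6 = 245.1673

$245.17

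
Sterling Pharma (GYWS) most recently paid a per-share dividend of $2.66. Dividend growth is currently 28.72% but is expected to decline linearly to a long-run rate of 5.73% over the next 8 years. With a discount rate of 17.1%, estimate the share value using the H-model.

$46.25

H-model: P₀ = D₀[(1+g_L) + H(g_S−g_L)]/(r−g_L), with H = 8/2 = 4.
P₀ = 2.66 × [(1+0.0573) + 4×(0.2872−0.0573)] / (0.171−0.0573)
   = 2.66 × 1.9769 / 0.1137 = 46.2494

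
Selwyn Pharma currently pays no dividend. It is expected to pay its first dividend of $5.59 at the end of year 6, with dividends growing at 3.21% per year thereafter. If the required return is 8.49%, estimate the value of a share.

Deferred-dividend DDM. At t=5 the remaining stream is a growing perpetuity with first payment D_6 = 5.59.
V_5 = D_6/(r−g) = 5.59/(0.0849−0.0321) = 105.8712
P₀ = V_5/(1+r)^5 = 105.8712/(1+0.0849)^5 = 70.4416

$70.44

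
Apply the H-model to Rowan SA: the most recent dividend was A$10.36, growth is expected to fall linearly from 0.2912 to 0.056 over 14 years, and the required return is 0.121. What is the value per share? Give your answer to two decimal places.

H-model: P₀ = D₀[(1+g_L) + H(g_S−g_L)]/(r−g_L), with H = 14/2 = 7.
P₀ = 10.36 × [(1+0.056) + 7×(0.2912−0.056)] / (0.121−0.056)
   = 10.36 × 2.7024 / 0.065 = 430.7210

A$430.72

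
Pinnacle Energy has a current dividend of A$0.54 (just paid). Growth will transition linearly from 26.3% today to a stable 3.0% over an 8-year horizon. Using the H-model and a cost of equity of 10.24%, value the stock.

H-model: P₀ = D₀[(1+g_L) + H(g_S−g_L)]/(r−g_L), with H = 8/2 = 4.
P₀ = 0.54 × [(1+0.03) + 4×(0.263−0.03)] / (0.1024−0.03)
   = 0.54 × 1.9620 / 0.0724 = 14.6337

A$14.63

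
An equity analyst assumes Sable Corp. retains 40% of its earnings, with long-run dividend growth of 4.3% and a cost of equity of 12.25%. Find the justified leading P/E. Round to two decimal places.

7.55

Payout ratio b = 1 − 0.40 = 0.60.
Justified leading P/E = b/(r−g) = 0.60/(0.1225−0.043) = 7.5472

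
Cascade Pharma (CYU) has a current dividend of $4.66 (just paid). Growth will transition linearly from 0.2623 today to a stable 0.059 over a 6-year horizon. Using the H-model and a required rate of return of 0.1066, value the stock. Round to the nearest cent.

H-model: P₀ = D₀[(1+g_L) + H(g_S−g_L)]/(r−g_L), with H = 6/2 = 3.
P₀ = 4.66 × [(1+0.059) + 3×(0.2623−0.059)] / (0.1066−0.059)
   = 4.66 × 1.6689 / 0.0476 = 163.3839

$163.38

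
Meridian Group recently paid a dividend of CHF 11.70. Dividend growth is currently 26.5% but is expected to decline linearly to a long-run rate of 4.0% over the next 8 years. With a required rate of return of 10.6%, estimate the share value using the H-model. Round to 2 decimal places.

H-model: P₀ = D₀[(1+g_L) + H(g_S−g_L)]/(r−g_L), with H = 8/2 = 4.
P₀ = 11.70 × [(1+0.04) + 4×(0.265−0.04)] / (0.106−0.04)
   = 11.70 × 1.9400 / 0.066 = 343.9091

CHF 343.91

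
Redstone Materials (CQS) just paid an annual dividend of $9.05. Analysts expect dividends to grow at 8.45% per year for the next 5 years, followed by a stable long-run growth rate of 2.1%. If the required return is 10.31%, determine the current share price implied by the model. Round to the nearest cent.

Two-stage DDM. Project D₁…D_5 at 0.0845, terminal growth 0.021, discount at r = 0.1031.
D_1 = 9.8147
D_2 = 10.6441
D_3 = 11.5435
D_4 = 12.5189
D_5 = 13.5768
Terminal value at t=5: TV = D_6/(r−g) = 13.8619/(0.1031−0.021) = 168.8414
P₀ = 9.8147/(1+0.1031)^1 + 10.6441/(1+0.1031)^2 + 11.5435/(1+0.1031)^3 + 12.5189/(1+0.1031)^4 + 13.5768/(1+0.1031)^5 + 168.8414/(1+0.1031)^5 = 146.3842

$146.38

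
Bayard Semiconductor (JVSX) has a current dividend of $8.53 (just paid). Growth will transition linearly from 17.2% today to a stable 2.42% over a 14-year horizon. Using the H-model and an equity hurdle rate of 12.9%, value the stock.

H-model: P₀ = D₀[(1+g_L) + H(g_S−g_L)]/(r−g_L), with H = 14/2 = 7.
P₀ = 8.53 × [(1+0.0242) + 7×(0.172−0.0242)] / (0.129−0.0242)
   = 8.53 × 2.0588 / 0.1048 = 167.5722

$167.57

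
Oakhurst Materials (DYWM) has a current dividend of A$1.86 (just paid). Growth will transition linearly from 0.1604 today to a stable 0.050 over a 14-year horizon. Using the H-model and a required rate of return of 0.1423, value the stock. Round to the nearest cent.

H-model: P₀ = D₀[(1+g_L) + H(g_S−g_L)]/(r−g_L), with H = 14/2 = 7.
P₀ = 1.86 × [(1+0.05) + 7×(0.1604−0.05)] / (0.1423−0.05)
   = 1.86 × 1.8228 / 0.0923 = 36.7325

A$36.73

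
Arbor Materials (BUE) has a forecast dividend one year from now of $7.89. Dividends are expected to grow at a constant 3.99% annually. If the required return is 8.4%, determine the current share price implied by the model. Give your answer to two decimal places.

Gordon growth model: P₀ = D₁/(r − g), with D₁ = 7.89 given directly.
P₀ = 7.8900 / (0.084 − 0.0399) = 7.8900 / 0.0441 = 178.9116

$178.91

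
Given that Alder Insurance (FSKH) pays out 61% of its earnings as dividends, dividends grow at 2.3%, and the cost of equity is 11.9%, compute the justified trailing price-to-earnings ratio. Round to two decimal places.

6.50

Justified trailing P/E = b(1+g)/(r−g) = 0.61×(1+0.023)/(0.119−0.023) = 6.5003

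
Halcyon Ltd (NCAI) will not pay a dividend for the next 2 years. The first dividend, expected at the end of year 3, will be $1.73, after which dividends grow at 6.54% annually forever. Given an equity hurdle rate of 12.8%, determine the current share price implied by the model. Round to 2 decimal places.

$21.72

Deferred-dividend DDM. At t=2 the remaining stream is a growing perpetuity with first payment D_3 = 1.73.
V_2 = D_3/(r−g) = 1.73/(0.128−0.0654) = 27.6358
P₀ = V_2/(1+r)^2 = 27.6358/(1+0.128)^2 = 21.7197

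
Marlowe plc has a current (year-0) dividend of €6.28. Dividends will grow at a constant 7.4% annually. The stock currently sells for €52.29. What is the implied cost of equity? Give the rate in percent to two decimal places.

Rearranging the constant-growth DDM: r = D₁/P₀ + g.
D₁ = 6.28 × (1 + 0.074) = 6.7447.
r = 6.7447 / 52.29 + 0.074 = 0.12899 + 0.074 = 0.20299

20.30%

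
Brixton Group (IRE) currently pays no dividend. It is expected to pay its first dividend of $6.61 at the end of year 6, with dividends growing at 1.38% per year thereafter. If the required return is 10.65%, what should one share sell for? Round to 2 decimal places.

$42.99

Deferred-dividend DDM. At t=5 the remaining stream is a growing perpetuity with first payment D_6 = 6.61.
V_5 = D_6/(r−g) = 6.61/(0.1065−0.0138) = 71.3053
P₀ = V_5/(1+r)^5 = 71.3053/(1+0.1065)^5 = 42.9897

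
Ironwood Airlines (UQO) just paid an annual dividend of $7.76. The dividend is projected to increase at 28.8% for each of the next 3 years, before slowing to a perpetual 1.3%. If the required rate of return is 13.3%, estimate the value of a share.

Two-stage DDM. Project D₁…D_3 at 0.288, terminal growth 0.013, discount at r = 0.133.
D_1 = 9.9949
D_2 = 12.8734
D_3 = 16.5809
Terminal value at t=3: TV = D_4/(r−g) = 16.7965/(0.133−0.013) = 139.9708
P₀ = 9.9949/(1+0.133)^1 + 12.8734/(1+0.133)^2 + 16.5809/(1+0.133)^3 + 139.9708/(1+0.133)^3 = 126.4887

$126.49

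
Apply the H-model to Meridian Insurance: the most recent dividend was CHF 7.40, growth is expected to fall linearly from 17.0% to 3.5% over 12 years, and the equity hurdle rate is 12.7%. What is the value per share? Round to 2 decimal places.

H-model: P₀ = D₀[(1+g_L) + H(g_S−g_L)]/(r−g_L), with H = 12/2 = 6.
P₀ = 7.40 × [(1+0.035) + 6×(0.17−0.035)] / (0.127−0.035)
   = 7.40 × 1.8450 / 0.092 = 148.4022

CHF 148.40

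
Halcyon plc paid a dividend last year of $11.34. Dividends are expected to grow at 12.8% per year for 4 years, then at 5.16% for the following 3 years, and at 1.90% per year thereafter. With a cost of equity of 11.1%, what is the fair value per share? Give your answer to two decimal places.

Three-stage DDM. Project D₁…D_7; terminal Gordon value at t=7 with g = 0.019; discount at r = 0.111.
D_1 = 12.7915
D_2 = 14.4288
D_3 = 16.2757
D_4 = 18.3590
D_5 = 19.3063
D_6 = 20.3026
D_7 = 21.3502
TV_7 = 21.7558/(0.111−0.019) = 236.4763
P₀ = Σ Dₜ/(1+r)ᵗ + TV_7/(1+r)^7 = 192.7279

$192.73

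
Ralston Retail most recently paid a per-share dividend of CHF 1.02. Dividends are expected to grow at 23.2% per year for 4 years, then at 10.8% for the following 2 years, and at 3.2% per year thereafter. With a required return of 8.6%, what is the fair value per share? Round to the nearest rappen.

CHF 42.74

Three-stage DDM. Project D₁…D_6; terminal Gordon value at t=6 with g = 0.032; discount at r = 0.086.
D_1 = 1.2566
D_2 = 1.5482
D_3 = 1.9074
D_4 = 2.3499
D_5 = 2.6037
D_6 = 2.8848
TV_6 = 2.9772/(0.086−0.032) = 55.1326
P₀ = Σ Dₜ/(1+r)ᵗ + TV_6/(1+r)^6 = 42.7374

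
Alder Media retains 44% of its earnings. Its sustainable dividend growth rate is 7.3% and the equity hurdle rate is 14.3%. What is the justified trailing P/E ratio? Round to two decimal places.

8.58

Payout ratio b = 1 − 0.44 = 0.56.
Justified trailing P/E = b(1+g)/(r−g) = 0.56×(1+0.073)/(0.143−0.073) = 8.5840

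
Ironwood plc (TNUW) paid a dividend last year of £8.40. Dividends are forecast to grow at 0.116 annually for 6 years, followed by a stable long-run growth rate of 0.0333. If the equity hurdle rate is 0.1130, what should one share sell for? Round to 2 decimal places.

Two-stage DDM. Project D₁…D_6 at 0.116, terminal growth 0.0333, discount at r = 0.113.
D_1 = 9.3744
D_2 = 10.4618
D_3 = 11.6754
D_4 = 13.0297
D_5 = 14.5412
D_6 = 16.2280
Terminal value at t=6: TV = D_7/(r−g) = 16.7684/(0.113−0.0333) = 210.3936
P₀ = 9.3744/(1+0.113)^1 + 10.4618/(1+0.113)^2 + 11.6754/(1+0.113)^3 + 13.0297/(1+0.113)^4 + 14.5412/(1+0.113)^5 + 16.2280/(1+0.113)^6 + 210.3936/(1+0.113)^6 = 161.5557

£161.56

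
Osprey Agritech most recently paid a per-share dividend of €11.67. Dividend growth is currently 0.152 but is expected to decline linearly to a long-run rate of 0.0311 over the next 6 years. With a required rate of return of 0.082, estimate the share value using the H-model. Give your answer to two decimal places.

€319.56

H-model: P₀ = D₀[(1+g_L) + H(g_S−g_L)]/(r−g_L), with H = 6/2 = 3.
P₀ = 11.67 × [(1+0.0311) + 3×(0.152−0.0311)] / (0.082−0.0311)
   = 11.67 × 1.3938 / 0.0509 = 319.5608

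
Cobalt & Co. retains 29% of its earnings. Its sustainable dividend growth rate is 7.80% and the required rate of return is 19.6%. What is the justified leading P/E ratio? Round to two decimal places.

Payout ratio b = 1 − 0.29 = 0.71.
Justified leading P/E = b/(r−g) = 0.71/(0.196−0.078) = 6.0169

6.02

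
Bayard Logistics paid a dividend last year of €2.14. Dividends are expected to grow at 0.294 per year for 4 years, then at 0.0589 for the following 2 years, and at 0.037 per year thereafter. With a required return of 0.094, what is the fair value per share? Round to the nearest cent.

Three-stage DDM. Project D₁…D_6; terminal Gordon value at t=6 with g = 0.037; discount at r = 0.094.
D_1 = 2.7692
D_2 = 3.5833
D_3 = 4.6368
D_4 = 6.0000
D_5 = 6.3534
D_6 = 6.7276
TV_6 = 6.9765/(0.094−0.037) = 122.3953
P₀ = Σ Dₜ/(1+r)ᵗ + TV_6/(1+r)^6 = 92.6277

€92.63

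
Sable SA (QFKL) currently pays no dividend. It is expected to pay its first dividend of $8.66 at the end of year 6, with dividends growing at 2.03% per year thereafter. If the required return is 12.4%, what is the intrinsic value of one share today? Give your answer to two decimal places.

Deferred-dividend DDM. At t=5 the remaining stream is a growing perpetuity with first payment D_6 = 8.66.
V_5 = D_6/(r−g) = 8.66/(0.124−0.0203) = 83.5101
P₀ = V_5/(1+r)^5 = 83.5101/(1+0.124)^5 = 46.5487

$46.55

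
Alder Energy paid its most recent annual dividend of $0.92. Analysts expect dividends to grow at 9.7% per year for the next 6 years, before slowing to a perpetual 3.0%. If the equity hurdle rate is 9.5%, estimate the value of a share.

$20.29

Two-stage DDM. Project D₁…D_6 at 0.097, terminal growth 0.03, discount at r = 0.095.
D_1 = 1.0092
D_2 = 1.1071
D_3 = 1.2145
D_4 = 1.3323
D_5 = 1.4616
D_6 = 1.6033
Terminal value at t=6: TV = D_7/(r−g) = 1.6514/(0.095−0.03) = 25.4069
P₀ = 1.0092/(1+0.095)^1 + 1.1071/(1+0.095)^2 + 1.2145/(1+0.095)^3 + 1.3323/(1+0.095)^4 + 1.4616/(1+0.095)^5 + 1.6033/(1+0.095)^6 + 25.4069/(1+0.095)^6 = 20.2944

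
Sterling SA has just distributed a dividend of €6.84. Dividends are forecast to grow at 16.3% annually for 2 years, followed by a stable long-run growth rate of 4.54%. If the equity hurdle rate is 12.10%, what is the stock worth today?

Two-stage DDM. Project D₁…D_2 at 0.163, terminal growth 0.0454, discount at r = 0.121.
D_1 = 7.9549
D_2 = 9.2516
Terminal value at t=2: TV = D_3/(r−g) = 9.6716/(0.121−0.0454) = 127.9311
P₀ = 7.9549/(1+0.121)^1 + 9.2516/(1+0.121)^2 + 127.9311/(1+0.121)^2 = 116.2625

€116.26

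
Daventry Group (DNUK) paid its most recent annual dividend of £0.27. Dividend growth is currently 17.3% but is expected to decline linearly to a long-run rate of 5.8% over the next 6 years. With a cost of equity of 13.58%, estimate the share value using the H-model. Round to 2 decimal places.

£4.87

H-model: P₀ = D₀[(1+g_L) + H(g_S−g_L)]/(r−g_L), with H = 6/2 = 3.
P₀ = 0.27 × [(1+0.058) + 3×(0.173−0.058)] / (0.1358−0.058)
   = 0.27 × 1.4030 / 0.0778 = 4.8690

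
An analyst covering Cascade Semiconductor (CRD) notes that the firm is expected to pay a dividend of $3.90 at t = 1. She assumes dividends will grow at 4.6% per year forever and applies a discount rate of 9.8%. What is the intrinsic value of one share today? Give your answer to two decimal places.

$75.00

Gordon growth model: P₀ = D₁/(r − g), with D₁ = 3.90 given directly.
P₀ = 3.9000 / (0.098 − 0.046) = 3.9000 / 0.052 = 75.0000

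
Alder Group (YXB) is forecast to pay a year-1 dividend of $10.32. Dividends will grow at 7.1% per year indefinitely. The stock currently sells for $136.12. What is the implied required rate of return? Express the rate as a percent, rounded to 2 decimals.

14.68%

Rearranging the constant-growth DDM: r = D₁/P₀ + g.
r = 10.3200 / 136.12 + 0.071 = 0.07582 + 0.071 = 0.14682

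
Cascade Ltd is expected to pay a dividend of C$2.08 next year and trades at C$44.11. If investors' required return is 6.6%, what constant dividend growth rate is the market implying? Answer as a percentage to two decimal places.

From P₀ = D₁/(r − g), the implied growth is g = r − D₁/P₀.
g = 0.066 − 2.08/44.11 = 0.066 − 0.04715 = 0.01885

1.88%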